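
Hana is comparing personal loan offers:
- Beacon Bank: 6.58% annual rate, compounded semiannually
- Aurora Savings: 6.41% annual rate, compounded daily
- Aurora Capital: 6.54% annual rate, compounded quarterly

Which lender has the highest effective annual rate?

Aurora Capital

Beacon Bank: (1 + 0.0658/2)^2 − 1 = 6.688%
Aurora Savings: (1 + 0.0641/365)^365 − 1 = 6.619%
Aurora Capital: (1 + 0.0654/4)^4 − 1 = 6.702%
The highest effective annual rate is Aurora Capital at 6.702%.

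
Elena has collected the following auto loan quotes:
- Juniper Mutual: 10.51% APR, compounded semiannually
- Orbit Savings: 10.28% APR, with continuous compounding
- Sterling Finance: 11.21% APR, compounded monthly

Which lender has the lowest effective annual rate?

Juniper Mutual

Juniper Mutual: (1 + 0.1051/2)^2 − 1 = 10.786%
Orbit Savings: e^0.1028 − 1 = 10.827%
Sterling Finance: (1 + 0.1121/12)^12 − 1 = 11.804%
The lowest effective annual rate is Juniper Mutual at 10.786%.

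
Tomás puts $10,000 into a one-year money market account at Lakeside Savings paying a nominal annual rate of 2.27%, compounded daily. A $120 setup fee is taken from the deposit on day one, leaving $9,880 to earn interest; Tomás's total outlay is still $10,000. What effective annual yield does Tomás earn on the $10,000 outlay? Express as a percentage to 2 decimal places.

Value after one year: 9,880 × (1 + 0.0227/365)^365 = 9,880 × 1.022959 = $10,106.83.
Effective yield on the $10,000 outlay: 10,106.83 / 10,000 − 1 = 0.010683 = 1.07%.

1.07%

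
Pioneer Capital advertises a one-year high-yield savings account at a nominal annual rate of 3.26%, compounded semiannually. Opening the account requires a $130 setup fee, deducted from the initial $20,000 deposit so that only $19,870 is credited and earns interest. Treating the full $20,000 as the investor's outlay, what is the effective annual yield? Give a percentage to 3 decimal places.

2.615%

Value after one year: 19,870 × (1 + 0.0326/2)^2 = 19,870 × 1.032866 = $20,523.04.
Effective yield on the $20,000 outlay: 20,523.04 / 20,000 − 1 = 0.026152 = 2.615%.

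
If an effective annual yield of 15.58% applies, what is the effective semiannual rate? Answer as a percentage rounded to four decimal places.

The per-half-year rate i satisfies (1 + i)^2 = 1 + 0.1558.
i = 1.1558^(1/2) − 1 = 0.0750814 = 7.5081%.

7.5081%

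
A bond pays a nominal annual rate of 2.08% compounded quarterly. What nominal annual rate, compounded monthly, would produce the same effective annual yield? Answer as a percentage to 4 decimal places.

EAR = (1 + 0.0208/4)^4 − 1 = 0.020963.
Solve (1 + r/12)^12 = 1.020963: r/12 = 1.020963^(1/12) − 1 = 0.001730, so r = 0.020764 = 2.0764%.

2.0764%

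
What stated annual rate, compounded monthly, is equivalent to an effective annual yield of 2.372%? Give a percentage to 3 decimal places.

2.347%

(1 + r/12)^12 − 1 = 0.02372, so 1 + r/12 = 1.02372^(1/12).
r/12 = 0.001955, so r = 0.023466 = 2.347%.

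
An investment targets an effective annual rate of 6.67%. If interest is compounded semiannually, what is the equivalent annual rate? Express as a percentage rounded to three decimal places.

(1 + r/2)^2 − 1 = 0.0667, so 1 + r/2 = 1.0667^(1/2).
r/2 = 0.032812, so r = 0.065623 = 6.562%.

6.562%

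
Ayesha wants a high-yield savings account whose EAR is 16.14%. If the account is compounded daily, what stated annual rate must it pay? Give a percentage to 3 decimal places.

(1 + r/365)^365 − 1 = 0.1614, so 1 + r/365 = 1.1614^(1/365).
r/365 = 0.000410, so r = 0.149657 = 14.966%.

14.966%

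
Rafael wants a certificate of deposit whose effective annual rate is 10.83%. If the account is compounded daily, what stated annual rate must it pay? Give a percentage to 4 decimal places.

10.2842%

(1 + r/365)^365 − 1 = 0.1083, so 1 + r/365 = 1.1083^(1/365).
r/365 = 0.000282, so r = 0.102842 = 10.2842%.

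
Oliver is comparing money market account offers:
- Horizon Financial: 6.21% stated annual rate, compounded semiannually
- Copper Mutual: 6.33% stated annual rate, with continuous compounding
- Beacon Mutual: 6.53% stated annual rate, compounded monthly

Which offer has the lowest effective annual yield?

Horizon Financial

Horizon Financial: (1 + 0.0621/2)^2 − 1 = 6.306%
Copper Mutual: e^0.0633 − 1 = 6.535%
Beacon Mutual: (1 + 0.0653/12)^12 − 1 = 6.729%
The lowest effective annual rate is Horizon Financial at 6.306%.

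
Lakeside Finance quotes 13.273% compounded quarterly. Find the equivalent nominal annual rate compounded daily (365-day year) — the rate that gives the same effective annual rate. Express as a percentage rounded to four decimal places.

EAR = (1 + 0.13273/4)^4 − 1 = 0.139484.
Solve (1 + r/365)^365 = 1.139484: r/365 = 1.139484^(1/365) − 1 = 0.000358, so r = 0.130599 = 13.0599%.

13.0599%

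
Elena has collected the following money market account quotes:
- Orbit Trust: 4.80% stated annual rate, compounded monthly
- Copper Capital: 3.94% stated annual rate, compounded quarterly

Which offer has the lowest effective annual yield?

Copper Capital

Orbit Trust: (1 + 0.0480/12)^12 − 1 = 4.907%
Copper Capital: (1 + 0.0394/4)^4 − 1 = 3.999%
The lowest effective annual rate is Copper Capital at 3.999%.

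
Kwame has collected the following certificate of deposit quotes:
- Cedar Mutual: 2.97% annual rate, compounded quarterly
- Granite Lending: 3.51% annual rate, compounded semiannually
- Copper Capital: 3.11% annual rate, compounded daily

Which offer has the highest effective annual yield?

Cedar Mutual: (1 + 0.0297/4)^4 − 1 = 3.003%
Granite Lending: (1 + 0.0351/2)^2 − 1 = 3.541%
Copper Capital: (1 + 0.0311/365)^365 − 1 = 3.159%
The highest effective annual rate is Granite Lending at 3.541%.

Granite Lending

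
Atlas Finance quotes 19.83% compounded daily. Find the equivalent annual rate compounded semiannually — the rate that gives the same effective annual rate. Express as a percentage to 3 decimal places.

20.840%

EAR = (1 + 0.1983/365)^365 − 1 = 0.219262.
Solve (1 + r/2)^2 = 1.219262: r/2 = 1.219262^(1/2) − 1 = 0.104202, so r = 0.208404 = 20.840%.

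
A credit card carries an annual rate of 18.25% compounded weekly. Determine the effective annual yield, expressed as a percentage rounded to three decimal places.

EAR = (1 + 0.1825/52)^52 − 1.
= (1 + 0.003510)^52 − 1 = 1.199831 − 1 = 19.983%.

19.983%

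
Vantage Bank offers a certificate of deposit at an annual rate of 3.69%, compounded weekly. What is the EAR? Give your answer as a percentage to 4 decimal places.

EAR = (1 + 0.0369/52)^52 − 1.
= (1 + 0.000710)^52 − 1 = 1.037576 − 1 = 3.7576%.

3.7576%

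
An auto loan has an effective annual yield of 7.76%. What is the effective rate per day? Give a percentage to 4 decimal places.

0.0205%

The per-day rate i satisfies (1 + i)^365 = 1 + 0.0776.
i = 1.0776^(1/365) − 1 = 0.0002048 = 0.0205%.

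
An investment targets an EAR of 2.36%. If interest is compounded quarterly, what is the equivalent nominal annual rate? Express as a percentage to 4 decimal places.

(1 + r/4)^4 − 1 = 0.0236, so 1 + r/4 = 1.0236^(1/4).
r/4 = 0.005848, so r = 0.023394 = 2.3394%.

2.3394%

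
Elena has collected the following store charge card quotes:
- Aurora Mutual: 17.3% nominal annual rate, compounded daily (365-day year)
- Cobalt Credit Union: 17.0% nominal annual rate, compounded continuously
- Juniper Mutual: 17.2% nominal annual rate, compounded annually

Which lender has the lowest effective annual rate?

Juniper Mutual

Aurora Mutual: (1 + 0.173/365)^365 − 1 = 18.882%
Cobalt Credit Union: e^0.170 − 1 = 18.530%
Juniper Mutual: compounded annually, EAR = 17.200%
The lowest effective annual rate is Juniper Mutual at 17.200%.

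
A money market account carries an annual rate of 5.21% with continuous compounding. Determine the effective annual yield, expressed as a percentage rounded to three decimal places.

With continuous compounding, EAR = e^0.0521 − 1.
e^0.0521 = 1.053481, so EAR = 0.053481 = 5.348%.

5.348%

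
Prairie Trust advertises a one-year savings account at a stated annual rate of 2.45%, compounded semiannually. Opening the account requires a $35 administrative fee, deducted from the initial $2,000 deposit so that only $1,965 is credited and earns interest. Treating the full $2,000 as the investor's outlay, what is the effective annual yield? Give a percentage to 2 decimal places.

0.67%

Value after one year: 1,965 × (1 + 0.0245/2)^2 = 1,965 × 1.024650 = $2,013.44.
Effective yield on the $2,000 outlay: 2,013.44 / 2,000 − 1 = 0.006719 = 0.67%.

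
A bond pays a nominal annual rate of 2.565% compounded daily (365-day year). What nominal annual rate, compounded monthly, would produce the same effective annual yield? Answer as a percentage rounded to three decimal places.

EAR = (1 + 0.02565/365)^365 − 1 = 0.025981.
Solve (1 + r/12)^12 = 1.025981: r/12 = 1.025981^(1/12) − 1 = 0.002140, so r = 0.025677 = 2.568%.

2.568%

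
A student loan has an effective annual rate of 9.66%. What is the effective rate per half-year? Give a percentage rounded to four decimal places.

4.7187%

The per-half-year rate i satisfies (1 + i)^2 = 1 + 0.0966.
i = 1.0966^(1/2) − 1 = 0.0471867 = 4.7187%.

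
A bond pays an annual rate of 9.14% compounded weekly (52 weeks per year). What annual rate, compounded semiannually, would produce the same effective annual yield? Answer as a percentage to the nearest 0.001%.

9.344%

EAR = (1 + 0.0914/52)^52 − 1 = 0.095619.
Solve (1 + r/2)^2 = 1.095619: r/2 = 1.095619^(1/2) − 1 = 0.046718, so r = 0.093437 = 9.344%.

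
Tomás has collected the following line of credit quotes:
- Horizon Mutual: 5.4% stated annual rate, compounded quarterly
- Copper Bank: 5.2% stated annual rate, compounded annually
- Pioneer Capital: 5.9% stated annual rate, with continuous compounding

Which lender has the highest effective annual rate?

Pioneer Capital

Horizon Mutual: (1 + 0.054/4)^4 − 1 = 5.510%
Copper Bank: compounded annually, EAR = 5.200%
Pioneer Capital: e^0.059 − 1 = 6.078%
The highest effective annual rate is Pioneer Capital at 6.078%.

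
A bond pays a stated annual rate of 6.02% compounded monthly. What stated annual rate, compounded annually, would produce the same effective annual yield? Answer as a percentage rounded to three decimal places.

6.189%

EAR = (1 + 0.0602/12)^12 − 1 = 0.061889.
Compounded annually, the equivalent nominal rate is the EAR itself: 6.189%.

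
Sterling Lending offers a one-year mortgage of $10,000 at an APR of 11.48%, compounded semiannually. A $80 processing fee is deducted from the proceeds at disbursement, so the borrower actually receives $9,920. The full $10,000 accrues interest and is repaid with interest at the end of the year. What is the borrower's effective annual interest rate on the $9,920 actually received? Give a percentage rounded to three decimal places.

12.711%

Amount owed after one year: 10,000 × (1 + 0.1148/2)^2 = 10,000 × 1.118095 = $11,180.95.
Effective rate on net proceeds: 11,180.95 / 9,920 − 1 = 0.127112 = 12.711%.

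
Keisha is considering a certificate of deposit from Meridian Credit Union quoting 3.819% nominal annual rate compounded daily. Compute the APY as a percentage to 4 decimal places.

3.8927%

EAR = (1 + 0.03819/365)^365 − 1.
= (1 + 0.000105)^365 − 1 = 1.038927 − 1 = 3.8927%.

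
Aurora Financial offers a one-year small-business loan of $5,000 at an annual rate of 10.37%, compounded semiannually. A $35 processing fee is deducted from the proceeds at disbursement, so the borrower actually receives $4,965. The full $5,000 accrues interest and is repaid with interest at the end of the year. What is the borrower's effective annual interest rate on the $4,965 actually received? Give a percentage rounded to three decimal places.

Amount owed after one year: 5,000 × (1 + 0.1037/2)^2 = 5,000 × 1.106388 = $5,531.94.
Effective rate on net proceeds: 5,531.94 / 4,965 − 1 = 0.114188 = 11.419%.

11.419%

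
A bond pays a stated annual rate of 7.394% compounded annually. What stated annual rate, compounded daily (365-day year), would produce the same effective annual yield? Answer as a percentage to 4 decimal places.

7.1341%

Compounded annually, EAR = nominal = 0.073940.
Solve (1 + r/365)^365 = 1.073940: r/365 = 1.073940^(1/365) − 1 = 0.000195, so r = 0.071341 = 7.1341%.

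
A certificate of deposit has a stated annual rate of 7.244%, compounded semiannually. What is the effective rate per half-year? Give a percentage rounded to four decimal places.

3.6220%

With a nominal annual rate compounded semiannually, the periodic rate is the nominal rate divided by 2.
i = 0.07244 / 2 = 0.0362200 = 3.6220%.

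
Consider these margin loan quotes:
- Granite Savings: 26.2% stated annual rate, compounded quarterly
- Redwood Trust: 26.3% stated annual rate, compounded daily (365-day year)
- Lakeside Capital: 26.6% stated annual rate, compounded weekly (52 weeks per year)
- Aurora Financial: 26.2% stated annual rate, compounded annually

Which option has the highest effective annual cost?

Granite Savings: (1 + 0.262/4)^4 − 1 = 28.888%
Redwood Trust: (1 + 0.263/365)^365 − 1 = 30.070%
Lakeside Capital: (1 + 0.266/52)^52 − 1 = 30.385%
Aurora Financial: compounded annually, EAR = 26.200%
The highest effective annual rate is Lakeside Capital at 30.385%.

Lakeside Capital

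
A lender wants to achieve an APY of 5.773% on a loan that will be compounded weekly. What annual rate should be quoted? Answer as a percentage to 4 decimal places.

(1 + r/52)^52 − 1 = 0.05773, so 1 + r/52 = 1.05773^(1/52).
r/52 = 0.001080, so r = 0.056155 = 5.6155%.

5.6155%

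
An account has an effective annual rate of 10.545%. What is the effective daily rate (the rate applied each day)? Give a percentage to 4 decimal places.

0.0275%

The per-day rate i satisfies (1 + i)^365 = 1 + 0.10545.
i = 1.10545^(1/365) − 1 = 0.0002747 = 0.0275%.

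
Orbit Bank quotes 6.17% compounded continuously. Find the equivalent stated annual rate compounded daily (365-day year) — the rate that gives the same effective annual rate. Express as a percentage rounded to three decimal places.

6.171%

EAR under continuous compounding: e^0.0617 − 1 = 0.063643.
Solve (1 + r/365)^365 = 1.063643: r/365 = 1.063643^(1/365) − 1 = 0.000169, so r = 0.061705 = 6.171%.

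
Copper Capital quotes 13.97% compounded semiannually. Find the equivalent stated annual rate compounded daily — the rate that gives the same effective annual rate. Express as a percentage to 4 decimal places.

EAR = (1 + 0.1397/2)^2 − 1 = 0.144579.
Solve (1 + r/365)^365 = 1.144579: r/365 = 1.144579^(1/365) − 1 = 0.000370, so r = 0.135062 = 13.5062%.

13.5062%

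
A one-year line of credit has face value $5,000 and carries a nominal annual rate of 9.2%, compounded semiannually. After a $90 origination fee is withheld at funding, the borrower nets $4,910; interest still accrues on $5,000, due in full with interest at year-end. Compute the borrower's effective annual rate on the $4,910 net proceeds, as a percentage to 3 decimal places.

11.417%

Amount owed after one year: 5,000 × (1 + 0.092/2)^2 = 5,000 × 1.094116 = $5,470.58.
Effective rate on net proceeds: 5,470.58 / 4,910 − 1 = 0.114171 = 11.417%.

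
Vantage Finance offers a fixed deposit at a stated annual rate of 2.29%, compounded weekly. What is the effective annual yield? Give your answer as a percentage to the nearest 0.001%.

2.316%

EAR = (1 + 0.0229/52)^52 − 1.
= (1 + 0.000440)^52 − 1 = 1.023159 − 1 = 2.316%.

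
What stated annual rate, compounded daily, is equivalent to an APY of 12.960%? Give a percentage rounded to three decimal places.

12.188%

(1 + r/365)^365 − 1 = 0.12960, so 1 + r/365 = 1.12960^(1/365).
r/365 = 0.000334, so r = 0.121884 = 12.188%.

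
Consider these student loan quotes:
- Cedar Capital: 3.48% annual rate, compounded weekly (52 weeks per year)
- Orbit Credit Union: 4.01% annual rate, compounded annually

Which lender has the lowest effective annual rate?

Cedar Capital

Cedar Capital: (1 + 0.0348/52)^52 − 1 = 3.540%
Orbit Credit Union: compounded annually, EAR = 4.010%
The lowest effective annual rate is Cedar Capital at 3.540%.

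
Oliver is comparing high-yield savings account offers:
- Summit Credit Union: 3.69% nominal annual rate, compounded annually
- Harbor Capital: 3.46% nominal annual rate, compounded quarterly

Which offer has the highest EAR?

Summit Credit Union

Summit Credit Union: compounded annually, EAR = 3.690%
Harbor Capital: (1 + 0.0346/4)^4 − 1 = 3.505%
The highest effective annual rate is Summit Credit Union at 3.690%.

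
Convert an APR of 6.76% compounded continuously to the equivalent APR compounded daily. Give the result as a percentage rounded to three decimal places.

6.761%

EAR under continuous compounding: e^0.0676 − 1 = 0.069937.
Solve (1 + r/365)^365 = 1.069937: r/365 = 1.069937^(1/365) − 1 = 0.000185, so r = 0.067606 = 6.761%.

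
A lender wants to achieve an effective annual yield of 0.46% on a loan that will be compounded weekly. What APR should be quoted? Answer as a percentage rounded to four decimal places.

0.4590%

(1 + r/52)^52 − 1 = 0.0046, so 1 + r/52 = 1.0046^(1/52).
r/52 = 0.000088, so r = 0.004590 = 0.4590%.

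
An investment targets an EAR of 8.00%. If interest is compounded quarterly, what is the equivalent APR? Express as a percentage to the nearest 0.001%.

(1 + r/4)^4 − 1 = 0.0800, so 1 + r/4 = 1.0800^(1/4).
r/4 = 0.019427, so r = 0.077706 = 7.771%.

7.771%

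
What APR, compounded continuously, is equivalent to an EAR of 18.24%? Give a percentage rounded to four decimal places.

Continuous: nominal r satisfies e^r − 1 = 0.1824.
r = ln(1 + 0.1824) = ln(1.1824) = 0.167546 = 16.7546%.

16.7546%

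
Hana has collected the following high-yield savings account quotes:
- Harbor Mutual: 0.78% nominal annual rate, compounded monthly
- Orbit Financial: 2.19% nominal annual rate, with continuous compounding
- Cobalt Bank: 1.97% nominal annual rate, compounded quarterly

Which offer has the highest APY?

Orbit Financial

Harbor Mutual: (1 + 0.0078/12)^12 − 1 = 0.783%
Orbit Financial: e^0.0219 − 1 = 2.214%
Cobalt Bank: (1 + 0.0197/4)^4 − 1 = 1.985%
The highest effective annual rate is Orbit Financial at 2.214%.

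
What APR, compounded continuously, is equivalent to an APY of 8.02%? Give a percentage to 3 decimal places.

Continuous: nominal r satisfies e^r − 1 = 0.0802.
r = ln(1 + 0.0802) = ln(1.0802) = 0.077146 = 7.715%.

7.715%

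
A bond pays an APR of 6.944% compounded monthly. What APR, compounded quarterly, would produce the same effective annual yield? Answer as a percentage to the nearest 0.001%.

6.984%

EAR = (1 + 0.06944/12)^12 − 1 = 0.071693.
Solve (1 + r/4)^4 = 1.071693: r/4 = 1.071693^(1/4) − 1 = 0.017461, so r = 0.069843 = 6.984%.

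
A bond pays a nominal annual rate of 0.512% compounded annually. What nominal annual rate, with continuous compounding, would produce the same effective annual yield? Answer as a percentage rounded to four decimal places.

0.5107%

Compounded annually, EAR = nominal = 0.005120.
Equivalent continuous rate: r = ln(1 + 0.005120) = 0.005107 = 0.5107%.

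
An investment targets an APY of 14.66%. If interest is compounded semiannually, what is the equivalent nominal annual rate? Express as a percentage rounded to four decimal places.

(1 + r/2)^2 − 1 = 0.1466, so 1 + r/2 = 1.1466^(1/2).
r/2 = 0.070794, so r = 0.141588 = 14.1588%.

14.1588%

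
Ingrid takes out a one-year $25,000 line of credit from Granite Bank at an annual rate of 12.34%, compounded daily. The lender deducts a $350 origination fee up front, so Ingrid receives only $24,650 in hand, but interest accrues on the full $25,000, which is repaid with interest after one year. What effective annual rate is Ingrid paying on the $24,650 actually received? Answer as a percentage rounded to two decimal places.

Amount owed after one year: 25,000 × (1 + 0.1234/365)^365 = 25,000 × 1.131313 = $28,282.83.
Effective rate on net proceeds: 28,282.83 / 24,650 − 1 = 0.147377 = 14.74%.

14.74%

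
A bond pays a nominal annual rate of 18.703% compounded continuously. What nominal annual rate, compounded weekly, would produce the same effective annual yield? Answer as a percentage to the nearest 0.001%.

EAR under continuous compounding: e^0.18703 − 1 = 0.205663.
Solve (1 + r/52)^52 = 1.205663: r/52 = 1.205663^(1/52) − 1 = 0.003603, so r = 0.187367 = 18.737%.

18.737%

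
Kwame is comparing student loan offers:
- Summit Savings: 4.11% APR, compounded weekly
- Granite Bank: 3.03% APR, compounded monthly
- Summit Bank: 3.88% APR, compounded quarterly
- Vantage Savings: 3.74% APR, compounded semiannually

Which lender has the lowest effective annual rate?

Summit Savings: (1 + 0.0411/52)^52 − 1 = 4.194%
Granite Bank: (1 + 0.0303/12)^12 − 1 = 3.072%
Summit Bank: (1 + 0.0388/4)^4 − 1 = 3.937%
Vantage Savings: (1 + 0.0374/2)^2 − 1 = 3.775%
The lowest effective annual rate is Granite Bank at 3.072%.

Granite Bank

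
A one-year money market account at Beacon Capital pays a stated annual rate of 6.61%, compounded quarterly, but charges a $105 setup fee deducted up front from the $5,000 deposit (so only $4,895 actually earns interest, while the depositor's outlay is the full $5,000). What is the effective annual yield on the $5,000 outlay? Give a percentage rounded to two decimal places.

4.53%

Value after one year: 4,895 × (1 + 0.0661/4)^4 = 4,895 × 1.067757 = $5,226.67.
Effective yield on the $5,000 outlay: 5,226.67 / 5,000 − 1 = 0.045334 = 4.53%.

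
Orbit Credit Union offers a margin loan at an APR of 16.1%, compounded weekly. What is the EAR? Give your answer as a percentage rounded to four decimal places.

EAR = (1 + 0.161/52)^52 − 1.
= (1 + 0.003096)^52 − 1 = 1.174393 − 1 = 17.4393%.

17.4393%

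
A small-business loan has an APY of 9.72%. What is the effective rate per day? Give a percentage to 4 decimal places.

The per-day rate i satisfies (1 + i)^365 = 1 + 0.0972.
i = 1.0972^(1/365) − 1 = 0.0002542 = 0.0254%.

0.0254%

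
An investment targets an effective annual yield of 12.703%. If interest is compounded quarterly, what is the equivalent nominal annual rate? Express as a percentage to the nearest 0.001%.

(1 + r/4)^4 − 1 = 0.12703, so 1 + r/4 = 1.12703^(1/4).
r/4 = 0.030348, so r = 0.121391 = 12.139%.

12.139%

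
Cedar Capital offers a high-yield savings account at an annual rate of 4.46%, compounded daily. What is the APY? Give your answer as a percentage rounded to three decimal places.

EAR = (1 + 0.0446/365)^365 − 1.
= (1 + 0.000122)^365 − 1 = 1.045607 − 1 = 4.561%.

4.561%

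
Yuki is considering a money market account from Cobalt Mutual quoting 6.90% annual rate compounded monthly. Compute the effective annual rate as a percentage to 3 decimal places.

EAR = (1 + 0.0690/12)^12 − 1.
= (1 + 0.005750)^12 − 1 = 1.071224 − 1 = 7.122%.

7.122%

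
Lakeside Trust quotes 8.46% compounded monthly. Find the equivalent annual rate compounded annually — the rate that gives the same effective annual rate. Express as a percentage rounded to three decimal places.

EAR = (1 + 0.0846/12)^12 − 1 = 0.087959.
Compounded annually, the equivalent nominal rate is the EAR itself: 8.796%.

8.796%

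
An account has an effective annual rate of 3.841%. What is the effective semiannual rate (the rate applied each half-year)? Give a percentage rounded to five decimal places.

1.90240%

The per-half-year rate i satisfies (1 + i)^2 = 1 + 0.03841.
i = 1.03841^(1/2) − 1 = 0.0190240 = 1.90240%.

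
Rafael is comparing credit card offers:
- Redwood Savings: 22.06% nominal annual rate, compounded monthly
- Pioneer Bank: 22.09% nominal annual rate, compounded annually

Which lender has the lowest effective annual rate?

Pioneer Bank

Redwood Savings: (1 + 0.2206/12)^12 − 1 = 24.433%
Pioneer Bank: compounded annually, EAR = 22.090%
The lowest effective annual rate is Pioneer Bank at 22.090%.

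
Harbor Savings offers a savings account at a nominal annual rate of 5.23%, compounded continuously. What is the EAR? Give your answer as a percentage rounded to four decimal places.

With continuous compounding, EAR = e^0.0523 − 1.
e^0.0523 = 1.053692, so EAR = 0.053692 = 5.3692%.

5.3692%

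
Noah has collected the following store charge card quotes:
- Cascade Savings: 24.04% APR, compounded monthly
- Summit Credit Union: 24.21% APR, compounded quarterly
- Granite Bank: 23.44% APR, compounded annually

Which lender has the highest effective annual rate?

Cascade Savings

Cascade Savings: (1 + 0.2404/12)^12 − 1 = 26.874%
Summit Credit Union: (1 + 0.2421/4)^4 − 1 = 26.498%
Granite Bank: compounded annually, EAR = 23.440%
The highest effective annual rate is Cascade Savings at 26.874%.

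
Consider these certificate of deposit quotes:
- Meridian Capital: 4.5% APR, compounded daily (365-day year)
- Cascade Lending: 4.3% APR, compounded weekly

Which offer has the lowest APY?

Cascade Lending

Meridian Capital: (1 + 0.045/365)^365 − 1 = 4.602%
Cascade Lending: (1 + 0.043/52)^52 − 1 = 4.392%
The lowest effective annual rate is Cascade Lending at 4.392%.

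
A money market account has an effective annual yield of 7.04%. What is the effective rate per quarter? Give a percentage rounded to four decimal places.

1.7154%

The per-quarter rate i satisfies (1 + i)^4 = 1 + 0.0704.
i = 1.0704^(1/4) − 1 = 0.0171536 = 1.7154%.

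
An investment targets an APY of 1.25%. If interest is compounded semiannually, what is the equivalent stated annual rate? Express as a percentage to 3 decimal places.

1.246%

(1 + r/2)^2 − 1 = 0.0125, so 1 + r/2 = 1.0125^(1/2).
r/2 = 0.006231, so r = 0.012461 = 1.246%.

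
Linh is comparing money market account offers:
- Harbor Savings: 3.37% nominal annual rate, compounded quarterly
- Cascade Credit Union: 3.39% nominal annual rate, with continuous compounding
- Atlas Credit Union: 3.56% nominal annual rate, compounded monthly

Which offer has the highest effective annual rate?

Atlas Credit Union

Harbor Savings: (1 + 0.0337/4)^4 − 1 = 3.413%
Cascade Credit Union: e^0.0339 − 1 = 3.448%
Atlas Credit Union: (1 + 0.0356/12)^12 − 1 = 3.619%
The highest effective annual rate is Atlas Credit Union at 3.619%.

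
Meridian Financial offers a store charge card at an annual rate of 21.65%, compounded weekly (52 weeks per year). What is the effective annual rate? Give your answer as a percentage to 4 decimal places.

24.1165%

EAR = (1 + 0.2165/52)^52 − 1.
= (1 + 0.004163)^52 − 1 = 1.241165 − 1 = 24.1165%.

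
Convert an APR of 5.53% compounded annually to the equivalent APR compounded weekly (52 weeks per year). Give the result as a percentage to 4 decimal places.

Compounded annually, EAR = nominal = 0.055300.
Solve (1 + r/52)^52 = 1.055300: r/52 = 1.055300^(1/52) − 1 = 0.001036, so r = 0.053853 = 5.3853%.

5.3853%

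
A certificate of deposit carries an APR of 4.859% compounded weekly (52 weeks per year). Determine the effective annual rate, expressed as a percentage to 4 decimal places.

EAR = (1 + 0.04859/52)^52 − 1.
= 1.049766 − 1 = 4.9766%.

4.9766%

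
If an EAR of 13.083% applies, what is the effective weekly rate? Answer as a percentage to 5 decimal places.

The per-week rate i satisfies (1 + i)^52 = 1 + 0.13083.
i = 1.13083^(1/52) − 1 = 0.0023673 = 0.23673%.

0.23673%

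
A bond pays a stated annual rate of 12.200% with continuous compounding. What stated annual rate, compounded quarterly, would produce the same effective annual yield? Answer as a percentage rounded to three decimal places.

12.388%

EAR under continuous compounding: e^0.12200 − 1 = 0.129754.
Solve (1 + r/4)^4 = 1.129754: r/4 = 1.129754^(1/4) − 1 = 0.030970, so r = 0.123880 = 12.388%.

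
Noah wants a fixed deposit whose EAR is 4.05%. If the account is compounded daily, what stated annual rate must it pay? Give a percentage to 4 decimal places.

(1 + r/365)^365 − 1 = 0.0405, so 1 + r/365 = 1.0405^(1/365).
r/365 = 0.000109, so r = 0.039704 = 3.9704%.

3.9704%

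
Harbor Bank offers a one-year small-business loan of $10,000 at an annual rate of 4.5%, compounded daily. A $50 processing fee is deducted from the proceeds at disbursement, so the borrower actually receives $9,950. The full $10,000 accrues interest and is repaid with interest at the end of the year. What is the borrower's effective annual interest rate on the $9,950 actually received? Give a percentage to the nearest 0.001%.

5.128%

Amount owed after one year: 10,000 × (1 + 0.045/365)^365 = 10,000 × 1.046025 = $10,460.25.
Effective rate on net proceeds: 10,460.25 / 9,950 − 1 = 0.051281 = 5.128%.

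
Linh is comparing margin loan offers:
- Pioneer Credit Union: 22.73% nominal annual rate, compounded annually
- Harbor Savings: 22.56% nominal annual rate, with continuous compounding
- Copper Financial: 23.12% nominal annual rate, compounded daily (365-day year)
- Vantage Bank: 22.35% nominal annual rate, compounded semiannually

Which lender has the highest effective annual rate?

Pioneer Credit Union: compounded annually, EAR = 22.730%
Harbor Savings: e^0.2256 − 1 = 25.307%
Copper Financial: (1 + 0.2312/365)^365 − 1 = 26.002%
Vantage Bank: (1 + 0.2235/2)^2 − 1 = 23.599%
The highest effective annual rate is Copper Financial at 26.002%.

Copper Financial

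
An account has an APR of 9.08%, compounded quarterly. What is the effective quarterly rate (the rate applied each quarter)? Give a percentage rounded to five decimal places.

With a nominal annual rate compounded quarterly, the periodic rate is the nominal rate divided by 4.
i = 0.0908 / 4 = 0.0227000 = 2.27000%.

2.27000%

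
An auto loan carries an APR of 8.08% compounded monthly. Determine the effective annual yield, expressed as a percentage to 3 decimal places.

8.386%

EAR = (1 + 0.0808/12)^12 − 1.
= 1.083860 − 1 = 8.386%.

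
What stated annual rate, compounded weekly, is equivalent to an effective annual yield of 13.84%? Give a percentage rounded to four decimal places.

(1 + r/52)^52 − 1 = 0.1384, so 1 + r/52 = 1.1384^(1/52).
r/52 = 0.002496, so r = 0.129785 = 12.9785%.

12.9785%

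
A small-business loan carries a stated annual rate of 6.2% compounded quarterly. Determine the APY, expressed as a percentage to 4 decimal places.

6.3456%

EAR = (1 + 0.062/4)^4 − 1.
= (1 + 0.015500)^4 − 1 = 1.063456 − 1 = 6.3456%.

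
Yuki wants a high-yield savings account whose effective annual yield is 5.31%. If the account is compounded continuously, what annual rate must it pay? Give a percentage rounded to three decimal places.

5.174%

Continuous: nominal r satisfies e^r − 1 = 0.0531.
r = ln(1 + 0.0531) = ln(1.0531) = 0.051738 = 5.174%.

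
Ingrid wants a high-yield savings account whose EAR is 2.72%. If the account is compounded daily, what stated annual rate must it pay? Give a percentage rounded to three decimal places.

(1 + r/365)^365 − 1 = 0.0272, so 1 + r/365 = 1.0272^(1/365).
r/365 = 0.000074, so r = 0.026838 = 2.684%.

2.684%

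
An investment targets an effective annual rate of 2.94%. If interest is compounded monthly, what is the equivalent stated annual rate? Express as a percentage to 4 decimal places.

2.9011%

(1 + r/12)^12 − 1 = 0.0294, so 1 + r/12 = 1.0294^(1/12).
r/12 = 0.002418, so r = 0.029011 = 2.9011%.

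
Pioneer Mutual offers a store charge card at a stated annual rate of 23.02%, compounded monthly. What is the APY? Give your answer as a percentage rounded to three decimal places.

EAR = (1 + 0.2302/12)^12 − 1.
= 1.256110 − 1 = 25.611%.

25.611%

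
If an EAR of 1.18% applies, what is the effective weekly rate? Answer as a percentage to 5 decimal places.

The per-week rate i satisfies (1 + i)^52 = 1 + 0.0118.
i = 1.0118^(1/52) − 1 = 0.0002256 = 0.02256%.

0.02256%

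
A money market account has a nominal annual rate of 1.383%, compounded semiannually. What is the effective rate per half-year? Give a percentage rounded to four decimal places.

0.6915%

With a nominal annual rate compounded semiannually, the periodic rate is the nominal rate divided by 2.
i = 0.01383 / 2 = 0.0069150 = 0.6915%.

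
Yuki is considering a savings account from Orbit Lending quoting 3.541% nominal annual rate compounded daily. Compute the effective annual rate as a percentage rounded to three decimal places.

3.604%

EAR = (1 + 0.03541/365)^365 − 1.
= 1.036043 − 1 = 3.604%.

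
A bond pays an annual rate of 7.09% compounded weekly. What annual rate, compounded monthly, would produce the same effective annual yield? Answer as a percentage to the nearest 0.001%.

EAR = (1 + 0.0709/52)^52 − 1 = 0.073422.
Solve (1 + r/12)^12 = 1.073422: r/12 = 1.073422^(1/12) − 1 = 0.005922, so r = 0.071061 = 7.106%.

7.106%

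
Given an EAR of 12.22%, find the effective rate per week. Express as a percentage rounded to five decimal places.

0.22196%

The per-week rate i satisfies (1 + i)^52 = 1 + 0.1222.
i = 1.1222^(1/52) − 1 = 0.0022196 = 0.22196%.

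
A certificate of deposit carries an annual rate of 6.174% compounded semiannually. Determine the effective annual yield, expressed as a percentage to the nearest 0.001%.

EAR = (1 + 0.06174/2)^2 − 1.
= 1.062693 − 1 = 6.269%.

6.269%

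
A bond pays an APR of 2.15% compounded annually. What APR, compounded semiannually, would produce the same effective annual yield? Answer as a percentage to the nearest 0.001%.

2.139%

Compounded annually, EAR = nominal = 0.021500.
Solve (1 + r/2)^2 = 1.021500: r/2 = 1.021500^(1/2) − 1 = 0.010693, so r = 0.021386 = 2.139%.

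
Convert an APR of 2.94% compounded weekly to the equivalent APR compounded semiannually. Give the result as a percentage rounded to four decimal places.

EAR = (1 + 0.0294/52)^52 − 1 = 0.029828.
Solve (1 + r/2)^2 = 1.029828: r/2 = 1.029828^(1/2) − 1 = 0.014804, so r = 0.029609 = 2.9609%.

2.9609%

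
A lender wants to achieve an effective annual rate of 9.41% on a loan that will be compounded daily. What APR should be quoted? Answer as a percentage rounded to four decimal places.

8.9943%

(1 + r/365)^365 − 1 = 0.0941, so 1 + r/365 = 1.0941^(1/365).
r/365 = 0.000246, so r = 0.089943 = 8.9943%.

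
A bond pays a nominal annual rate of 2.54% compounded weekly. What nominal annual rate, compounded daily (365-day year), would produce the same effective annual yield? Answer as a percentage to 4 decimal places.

2.5395%

EAR = (1 + 0.0254/52)^52 − 1 = 0.025719.
Solve (1 + r/365)^365 = 1.025719: r/365 = 1.025719^(1/365) − 1 = 0.000070, so r = 0.025395 = 2.5395%.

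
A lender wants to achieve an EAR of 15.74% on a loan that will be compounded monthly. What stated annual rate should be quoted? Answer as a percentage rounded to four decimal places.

(1 + r/12)^12 − 1 = 0.1574, so 1 + r/12 = 1.1574^(1/12).
r/12 = 0.012256, so r = 0.147070 = 14.7070%.

14.7070%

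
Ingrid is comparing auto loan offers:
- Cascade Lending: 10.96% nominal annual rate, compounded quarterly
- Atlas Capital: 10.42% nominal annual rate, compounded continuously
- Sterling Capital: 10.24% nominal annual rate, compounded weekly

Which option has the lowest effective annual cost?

Sterling Capital

Cascade Lending: (1 + 0.1096/4)^4 − 1 = 11.419%
Atlas Capital: e^0.1042 − 1 = 10.982%
Sterling Capital: (1 + 0.1024/52)^52 − 1 = 10.771%
The lowest effective annual rate is Sterling Capital at 10.771%.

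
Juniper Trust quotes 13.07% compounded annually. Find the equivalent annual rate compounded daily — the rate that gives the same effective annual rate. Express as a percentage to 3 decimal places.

Compounded annually, EAR = nominal = 0.130700.
Solve (1 + r/365)^365 = 1.130700: r/365 = 1.130700^(1/365) − 1 = 0.000337, so r = 0.122858 = 12.286%.

12.286%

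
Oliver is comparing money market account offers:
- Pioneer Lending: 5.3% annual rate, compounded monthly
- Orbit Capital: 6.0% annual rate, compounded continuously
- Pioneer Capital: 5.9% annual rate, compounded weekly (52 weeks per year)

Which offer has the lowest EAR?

Pioneer Lending: (1 + 0.053/12)^12 − 1 = 5.431%
Orbit Capital: e^0.060 − 1 = 6.184%
Pioneer Capital: (1 + 0.059/52)^52 − 1 = 6.074%
The lowest effective annual rate is Pioneer Lending at 5.431%.

Pioneer Lending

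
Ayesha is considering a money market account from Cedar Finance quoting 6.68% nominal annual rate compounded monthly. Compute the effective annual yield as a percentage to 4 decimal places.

6.8884%

EAR = (1 + 0.0668/12)^12 − 1.
= 1.068884 − 1 = 6.8884%.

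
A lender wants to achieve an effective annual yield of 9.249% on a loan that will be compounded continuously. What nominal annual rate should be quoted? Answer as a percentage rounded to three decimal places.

8.846%

Continuous: nominal r satisfies e^r − 1 = 0.09249.
r = ln(1 + 0.09249) = ln(1.09249) = 0.088459 = 8.846%.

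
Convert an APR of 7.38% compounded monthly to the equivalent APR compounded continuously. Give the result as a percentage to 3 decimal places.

EAR = (1 + 0.0738/12)^12 − 1 = 0.076348.
Equivalent continuous rate: r = ln(1 + 0.076348) = 0.073574 = 7.357%.

7.357%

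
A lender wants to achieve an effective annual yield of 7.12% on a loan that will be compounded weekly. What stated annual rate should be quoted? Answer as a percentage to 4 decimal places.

6.8825%

(1 + r/52)^52 − 1 = 0.0712, so 1 + r/52 = 1.0712^(1/52).
r/52 = 0.001324, so r = 0.068825 = 6.8825%.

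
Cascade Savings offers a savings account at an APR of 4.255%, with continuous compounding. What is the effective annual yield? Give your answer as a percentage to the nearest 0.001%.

With continuous compounding, EAR = e^0.04255 − 1.
e^0.04255 = 1.043468, so EAR = 0.043468 = 4.347%.

4.347%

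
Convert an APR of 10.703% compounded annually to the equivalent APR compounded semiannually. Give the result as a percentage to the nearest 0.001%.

Compounded annually, EAR = nominal = 0.107030.
Solve (1 + r/2)^2 = 1.107030: r/2 = 1.107030^(1/2) − 1 = 0.052155, so r = 0.104310 = 10.431%.

10.431%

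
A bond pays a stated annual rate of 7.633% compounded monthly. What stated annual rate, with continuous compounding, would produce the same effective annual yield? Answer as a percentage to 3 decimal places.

7.609%

EAR = (1 + 0.07633/12)^12 − 1 = 0.079058.
Equivalent continuous rate: r = ln(1 + 0.079058) = 0.076088 = 7.609%.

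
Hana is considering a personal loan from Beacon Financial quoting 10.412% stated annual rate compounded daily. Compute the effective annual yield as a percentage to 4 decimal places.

EAR = (1 + 0.10412/365)^365 − 1.
= (1 + 0.000285)^365 − 1 = 1.109717 − 1 = 10.9717%.

10.9717%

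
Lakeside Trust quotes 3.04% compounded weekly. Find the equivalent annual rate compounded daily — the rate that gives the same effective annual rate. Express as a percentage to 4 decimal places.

3.0392%

EAR = (1 + 0.0304/52)^52 − 1 = 0.030858.
Solve (1 + r/365)^365 = 1.030858: r/365 = 1.030858^(1/365) − 1 = 0.000083, so r = 0.030392 = 3.0392%.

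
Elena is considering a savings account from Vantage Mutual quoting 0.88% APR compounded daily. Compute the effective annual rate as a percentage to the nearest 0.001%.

0.884%

EAR = (1 + 0.0088/365)^365 − 1.
= 1.008839 − 1 = 0.884%.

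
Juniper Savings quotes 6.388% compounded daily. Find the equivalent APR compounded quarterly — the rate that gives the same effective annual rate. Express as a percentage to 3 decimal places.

EAR = (1 + 0.06388/365)^365 − 1 = 0.065959.
Solve (1 + r/4)^4 = 1.065959: r/4 = 1.065959^(1/4) − 1 = 0.016097, so r = 0.064387 = 6.439%.

6.439%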